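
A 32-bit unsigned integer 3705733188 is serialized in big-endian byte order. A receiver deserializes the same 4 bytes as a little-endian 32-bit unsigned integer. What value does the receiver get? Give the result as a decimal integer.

1140908508

3705733188 in 32-bit hexadecimal is 0xDCE10044.
Stored big-endian, the bytes at ascending addresses are DC E1 00 44.
Read back as little-endian, the first byte is least significant, giving 0x4400E1DC.
0x4400E1DC = 1140908508.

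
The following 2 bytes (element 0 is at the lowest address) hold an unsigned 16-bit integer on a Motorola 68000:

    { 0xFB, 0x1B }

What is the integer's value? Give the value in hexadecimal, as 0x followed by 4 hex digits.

0xFB1B

In big-endian order the high byte comes first in memory.
The bytes are already most-significant first: 0xFB1B.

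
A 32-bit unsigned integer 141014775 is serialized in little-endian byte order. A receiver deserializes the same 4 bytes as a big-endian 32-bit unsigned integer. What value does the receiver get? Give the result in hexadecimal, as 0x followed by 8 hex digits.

0xF7B66708

141014775 in 32-bit hexadecimal is 0x0867B6F7.
Stored little-endian, the bytes at ascending addresses are F7 B6 67 08.
Read back as big-endian, the last byte is least significant, giving 0xF7B66708.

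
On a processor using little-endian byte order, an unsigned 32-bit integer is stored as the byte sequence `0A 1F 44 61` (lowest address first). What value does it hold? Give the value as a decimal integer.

1631854346

Little-endian stores the least-significant byte at the lowest address.
Reassemble most-significant byte first: 61 44 1F 0A → 0x61441F0A.
0x61441F0A = 1631854346.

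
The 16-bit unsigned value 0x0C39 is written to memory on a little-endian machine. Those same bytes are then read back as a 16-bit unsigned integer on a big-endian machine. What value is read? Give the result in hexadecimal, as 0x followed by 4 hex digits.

Stored little-endian, the bytes at ascending addresses are 39 0C.
Read back as big-endian, the last byte is least significant, giving 0x390C.

0x390C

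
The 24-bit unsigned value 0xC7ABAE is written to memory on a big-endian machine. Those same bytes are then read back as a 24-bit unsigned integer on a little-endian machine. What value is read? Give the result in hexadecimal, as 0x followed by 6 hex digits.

0xAEABC7

Stored big-endian, the bytes at ascending addresses are C7 AB AE.
Read back as little-endian, the first byte is least significant, giving 0xAEABC7.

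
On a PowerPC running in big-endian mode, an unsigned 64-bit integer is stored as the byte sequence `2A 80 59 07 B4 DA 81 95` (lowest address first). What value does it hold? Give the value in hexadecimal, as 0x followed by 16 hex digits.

0x2A805907B4DA8195

Big-endian stores the most-significant byte at the lowest address.
The bytes are already most-significant first: 0x2A805907B4DA8195.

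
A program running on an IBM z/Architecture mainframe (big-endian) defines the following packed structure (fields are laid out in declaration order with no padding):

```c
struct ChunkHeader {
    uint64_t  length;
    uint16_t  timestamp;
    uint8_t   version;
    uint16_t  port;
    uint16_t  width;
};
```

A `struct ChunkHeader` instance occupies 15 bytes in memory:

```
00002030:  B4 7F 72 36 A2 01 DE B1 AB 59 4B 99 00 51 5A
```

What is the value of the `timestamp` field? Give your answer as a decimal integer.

43865

`timestamp` follows `length` (8 bytes), so it starts at byte offset 8 and occupies 2 bytes.
Bytes at offsets 8..9: AB 59.
In big-endian order the high byte comes first in memory.
The bytes are already most-significant first: 0xAB59.
0xAB59 = 43865.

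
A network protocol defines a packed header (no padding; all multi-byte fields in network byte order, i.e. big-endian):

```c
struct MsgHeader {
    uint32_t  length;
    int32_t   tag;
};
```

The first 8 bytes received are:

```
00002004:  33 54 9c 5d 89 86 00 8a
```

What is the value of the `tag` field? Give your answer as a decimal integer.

`tag` follows `length` (4 bytes), so it starts at byte offset 4 and occupies 4 bytes.
Bytes at offsets 4..7: 89 86 00 8A.
In big-endian order the high byte comes first in memory.
The bytes are already most-significant first: 0x8986008A.
Top bit is set, so as a signed 32-bit value this is 0x8986008A − 2^32 = -1987706742.

-1987706742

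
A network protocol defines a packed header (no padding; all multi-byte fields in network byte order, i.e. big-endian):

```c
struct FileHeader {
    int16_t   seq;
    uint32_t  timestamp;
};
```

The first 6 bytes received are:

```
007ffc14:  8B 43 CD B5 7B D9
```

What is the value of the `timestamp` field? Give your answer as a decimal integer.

`timestamp` follows `seq` (2 bytes), so it starts at byte offset 2 and occupies 4 bytes.
Bytes at offsets 2..5: CD B5 7B D9.
Big-endian: lowest address holds the most-significant byte.
The bytes are already most-significant first: 0xCDB57BD9.
0xCDB57BD9 = 3451223001.

3451223001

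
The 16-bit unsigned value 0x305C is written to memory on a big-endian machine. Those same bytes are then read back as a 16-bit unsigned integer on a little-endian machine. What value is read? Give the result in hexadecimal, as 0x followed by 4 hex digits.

0x5C30

Stored big-endian, the bytes at ascending addresses are 30 5C.
Read back as little-endian, the first byte is least significant, giving 0x5C30.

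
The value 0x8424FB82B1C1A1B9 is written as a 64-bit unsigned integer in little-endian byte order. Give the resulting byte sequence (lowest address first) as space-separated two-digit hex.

B9 A1 C1 B1 82 FB 24 84

Split into bytes (most-significant first): 84 24 FB 82 B1 C1 A1 B9.
Little-endian: lowest address holds the least-significant byte.
So at ascending addresses the bytes are B9 A1 C1 B1 82 FB 24 84.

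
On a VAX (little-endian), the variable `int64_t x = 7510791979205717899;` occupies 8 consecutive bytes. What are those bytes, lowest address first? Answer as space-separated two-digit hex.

8B EF 68 DE 82 B1 3B 68

7510791979205717899 in hexadecimal, padded to 64 bits, is 0x683BB182DE68EF8B.
Split into bytes (most-significant first): 68 3B B1 82 DE 68 EF 8B.
Little-endian stores the least-significant byte at the lowest address.
So at ascending addresses the bytes are 8B EF 68 DE 82 B1 3B 68.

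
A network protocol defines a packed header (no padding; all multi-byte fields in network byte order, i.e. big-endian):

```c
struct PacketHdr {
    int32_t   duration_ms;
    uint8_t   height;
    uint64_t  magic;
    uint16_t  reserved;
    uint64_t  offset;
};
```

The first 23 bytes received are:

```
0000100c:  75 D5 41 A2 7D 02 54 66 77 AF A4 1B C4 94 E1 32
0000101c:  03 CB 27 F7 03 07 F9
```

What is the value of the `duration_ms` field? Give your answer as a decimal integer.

1976910242

`duration_ms` is the first field, at byte offset 0, occupying 4 bytes.
Bytes at offsets 0..3: 75 D5 41 A2.
Big-endian: lowest address holds the most-significant byte.
The bytes are already most-significant first: 0x75D541A2.
0x75D541A2 = 1976910242.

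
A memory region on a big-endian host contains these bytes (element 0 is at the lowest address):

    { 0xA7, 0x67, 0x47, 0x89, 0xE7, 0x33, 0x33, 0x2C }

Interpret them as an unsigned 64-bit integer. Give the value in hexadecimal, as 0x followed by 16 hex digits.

0xA7674789E733332C

Big-endian: lowest address holds the most-significant byte.
The bytes are already most-significant first: 0xA7674789E733332C.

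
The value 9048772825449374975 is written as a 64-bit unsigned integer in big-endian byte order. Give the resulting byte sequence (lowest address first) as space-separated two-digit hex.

7D 93 B2 F1 3A 1E 24 FF

9048772825449374975 in hexadecimal, padded to 64 bits, is 0x7D93B2F13A1E24FF.
Split into bytes (most-significant first): 7D 93 B2 F1 3A 1E 24 FF.
Big-endian stores the most-significant byte at the lowest address.
So the memory order matches the most-significant-first order: 7D 93 B2 F1 3A 1E 24 FF.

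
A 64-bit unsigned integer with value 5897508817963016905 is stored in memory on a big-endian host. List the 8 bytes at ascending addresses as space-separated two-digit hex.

51 D8 29 06 0A 6B 62 C9

5897508817963016905 in hexadecimal, padded to 64 bits, is 0x51D829060A6B62C9.
Split into bytes (most-significant first): 51 D8 29 06 0A 6B 62 C9.
Big-endian stores the most-significant byte at the lowest address.
So the memory order matches the most-significant-first order: 51 D8 29 06 0A 6B 62 C9.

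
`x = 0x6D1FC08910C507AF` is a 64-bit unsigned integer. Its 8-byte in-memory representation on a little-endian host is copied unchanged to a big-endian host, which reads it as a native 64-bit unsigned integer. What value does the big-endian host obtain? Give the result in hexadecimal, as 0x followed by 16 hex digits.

Stored little-endian, the bytes at ascending addresses are AF 07 C5 10 89 C0 1F 6D.
Read back as big-endian, the last byte is least significant, giving 0xAF07C51089C01F6D.

0xAF07C51089C01F6D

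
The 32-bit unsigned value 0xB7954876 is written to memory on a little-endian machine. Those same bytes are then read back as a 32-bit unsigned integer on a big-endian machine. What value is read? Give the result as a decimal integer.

Stored little-endian, the bytes at ascending addresses are 76 48 95 B7.
Read back as big-endian, the last byte is least significant, giving 0x764895B7.
0x764895B7 = 1984468407.

1984468407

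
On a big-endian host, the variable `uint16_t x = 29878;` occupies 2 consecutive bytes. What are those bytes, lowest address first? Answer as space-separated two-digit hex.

29878 in hexadecimal, padded to 16 bits, is 0x74B6.
Split into bytes (most-significant first): 74 B6.
In big-endian order the high byte comes first in memory.
So the memory order matches the most-significant-first order: 74 B6.

74 B6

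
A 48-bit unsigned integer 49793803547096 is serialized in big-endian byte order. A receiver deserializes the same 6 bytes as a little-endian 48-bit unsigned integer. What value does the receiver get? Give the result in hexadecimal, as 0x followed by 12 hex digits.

49793803547096 in 48-bit hexadecimal is 0x2D4985F8F1D8.
Stored big-endian, the bytes at ascending addresses are 2D 49 85 F8 F1 D8.
Read back as little-endian, the first byte is least significant, giving 0xD8F1F885492D.

0xD8F1F885492D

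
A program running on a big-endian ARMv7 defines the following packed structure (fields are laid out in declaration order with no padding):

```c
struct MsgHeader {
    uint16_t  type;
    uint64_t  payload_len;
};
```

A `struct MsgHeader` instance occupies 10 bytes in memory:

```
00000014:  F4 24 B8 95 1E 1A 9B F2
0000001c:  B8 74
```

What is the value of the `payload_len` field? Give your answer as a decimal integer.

13300570174142986356

`payload_len` follows `type` (2 bytes), so it starts at byte offset 2 and occupies 8 bytes.
Bytes at offsets 2..9: B8 95 1E 1A 9B F2 B8 74.
Big-endian stores the most-significant byte at the lowest address.
The bytes are already most-significant first: 0xB8951E1A9BF2B874.
0xB8951E1A9BF2B874 = 13300570174142986356.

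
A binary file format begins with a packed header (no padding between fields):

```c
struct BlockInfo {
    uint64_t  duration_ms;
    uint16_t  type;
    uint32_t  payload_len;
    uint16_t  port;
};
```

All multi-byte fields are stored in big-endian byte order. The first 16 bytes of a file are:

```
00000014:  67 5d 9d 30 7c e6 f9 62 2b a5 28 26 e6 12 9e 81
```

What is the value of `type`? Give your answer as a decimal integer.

`type` follows `duration_ms` (8 bytes), so it starts at byte offset 8 and occupies 2 bytes.
Bytes at offsets 8..9: 2B A5.
In big-endian order the high byte comes first in memory.
The bytes are already most-significant first: 0x2BA5.
0x2BA5 = 11173.

11173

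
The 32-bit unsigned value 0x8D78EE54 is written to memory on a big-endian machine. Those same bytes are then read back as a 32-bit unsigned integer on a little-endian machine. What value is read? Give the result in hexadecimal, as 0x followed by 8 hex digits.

Stored big-endian, the bytes at ascending addresses are 8D 78 EE 54.
Read back as little-endian, the first byte is least significant, giving 0x54EE788D.

0x54EE788D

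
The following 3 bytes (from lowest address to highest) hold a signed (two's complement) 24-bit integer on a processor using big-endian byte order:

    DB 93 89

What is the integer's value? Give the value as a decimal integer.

-2387063

In big-endian order the high byte comes first in memory.
The bytes are already most-significant first: 0xDB9389.
Top bit is set, so as a signed 24-bit value this is 0xDB9389 − 2^24 = -2387063.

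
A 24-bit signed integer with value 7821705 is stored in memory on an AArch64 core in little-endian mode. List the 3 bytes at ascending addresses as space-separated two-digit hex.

7821705 in hexadecimal, padded to 24 bits, is 0x775989.
Split into bytes (most-significant first): 77 59 89.
Little-endian stores the least-significant byte at the lowest address.
So at ascending addresses the bytes are 89 59 77.

89 59 77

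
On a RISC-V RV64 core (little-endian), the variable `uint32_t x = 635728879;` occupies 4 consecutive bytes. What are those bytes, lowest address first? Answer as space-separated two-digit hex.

EF 73 E4 25

635728879 in hexadecimal, padded to 32 bits, is 0x25E473EF.
Split into bytes (most-significant first): 25 E4 73 EF.
In little-endian order the low byte comes first in memory.
So at ascending addresses the bytes are EF 73 E4 25.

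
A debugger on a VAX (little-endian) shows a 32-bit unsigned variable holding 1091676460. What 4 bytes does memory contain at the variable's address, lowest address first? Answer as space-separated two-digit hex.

2C A9 11 41

1091676460 in hexadecimal, padded to 32 bits, is 0x4111A92C.
Split into bytes (most-significant first): 41 11 A9 2C.
Little-endian stores the least-significant byte at the lowest address.
So at ascending addresses the bytes are 2C A9 11 41.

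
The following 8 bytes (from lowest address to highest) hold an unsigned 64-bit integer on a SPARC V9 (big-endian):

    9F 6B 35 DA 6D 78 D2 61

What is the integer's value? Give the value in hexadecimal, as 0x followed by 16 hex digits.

Big-endian: lowest address holds the most-significant byte.
The bytes are already most-significant first: 0x9F6B35DA6D78D261.

0x9F6B35DA6D78D261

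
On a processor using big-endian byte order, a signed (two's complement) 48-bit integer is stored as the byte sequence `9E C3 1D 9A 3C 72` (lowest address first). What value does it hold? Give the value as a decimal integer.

-106914124252046

Big-endian stores the most-significant byte at the lowest address.
The bytes are already most-significant first: 0x9EC31D9A3C72.
Top bit is set, so as a signed 48-bit value this is 0x9EC31D9A3C72 − 2^48 = -106914124252046.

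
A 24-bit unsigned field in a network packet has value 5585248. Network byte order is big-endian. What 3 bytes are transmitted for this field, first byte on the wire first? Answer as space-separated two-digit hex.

55 39 60

5585248 in hexadecimal, padded to 24 bits, is 0x553960.
Split into bytes (most-significant first): 55 39 60.
Big-endian stores the most-significant byte at the lowest address.
So the memory order matches the most-significant-first order: 55 39 60.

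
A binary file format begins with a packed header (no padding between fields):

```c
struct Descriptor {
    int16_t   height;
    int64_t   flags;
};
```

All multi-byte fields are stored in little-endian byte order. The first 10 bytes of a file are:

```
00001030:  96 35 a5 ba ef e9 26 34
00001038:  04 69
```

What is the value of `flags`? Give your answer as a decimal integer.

`flags` follows `height` (2 bytes), so it starts at byte offset 2 and occupies 8 bytes.
Bytes at offsets 2..9: A5 BA EF E9 26 34 04 69.
Little-endian stores the least-significant byte at the lowest address.
Reassemble most-significant byte first: 69 04 34 26 E9 EF BA A5 → 0x69043426E9EFBAA5.
0x69043426E9EFBAA5 = 7567230615627479717.

7567230615627479717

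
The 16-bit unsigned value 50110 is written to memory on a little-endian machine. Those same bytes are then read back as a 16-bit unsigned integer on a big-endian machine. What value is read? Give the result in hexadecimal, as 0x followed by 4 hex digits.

50110 in 16-bit hexadecimal is 0xC3BE.
Stored little-endian, the bytes at ascending addresses are BE C3.
Read back as big-endian, the last byte is least significant, giving 0xBEC3.

0xBEC3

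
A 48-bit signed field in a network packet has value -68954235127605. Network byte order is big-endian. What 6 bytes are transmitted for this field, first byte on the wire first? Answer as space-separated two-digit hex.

C1 49 57 4F 38 CB

Two's complement of -68954235127605 in 48 bits: 68954235127605 = 0x3EB6A8B0C735; invert → 0xC149574F38CA; add 1 → 0xC149574F38CB.
Split into bytes (most-significant first): C1 49 57 4F 38 CB.
Big-endian: lowest address holds the most-significant byte.
So the memory order matches the most-significant-first order: C1 49 57 4F 38 CB.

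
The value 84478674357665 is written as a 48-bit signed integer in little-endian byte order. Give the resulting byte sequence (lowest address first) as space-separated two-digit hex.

84478674357665 in hexadecimal, padded to 48 bits, is 0x4CD539604DA1.
Split into bytes (most-significant first): 4C D5 39 60 4D A1.
Little-endian stores the least-significant byte at the lowest address.
So at ascending addresses the bytes are A1 4D 60 39 D5 4C.

A1 4D 60 39 D5 4C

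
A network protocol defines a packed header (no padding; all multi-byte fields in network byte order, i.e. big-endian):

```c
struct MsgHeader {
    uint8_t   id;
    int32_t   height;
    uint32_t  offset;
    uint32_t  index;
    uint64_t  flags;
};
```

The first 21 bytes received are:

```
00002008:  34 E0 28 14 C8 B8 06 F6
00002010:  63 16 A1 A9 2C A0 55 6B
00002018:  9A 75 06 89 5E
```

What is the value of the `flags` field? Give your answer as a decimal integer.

`flags` follows `id` (1 B), `height` (4 B), `offset` (4 B), `index` (4 B), so it starts at offset 1 + 4 + 4 + 4 = 13 and occupies 8 bytes.
Bytes at offsets 13..20: A0 55 6B 9A 75 06 89 5E.
Big-endian stores the most-significant byte at the lowest address.
The bytes are already most-significant first: 0xA0556B9A7506895E.
0xA0556B9A7506895E = 11553258730221373790.

11553258730221373790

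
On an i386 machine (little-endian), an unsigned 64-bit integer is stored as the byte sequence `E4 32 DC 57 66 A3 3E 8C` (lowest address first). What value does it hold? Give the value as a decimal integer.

10105694273822012132

In little-endian order the low byte comes first in memory.
Reassemble most-significant byte first: 8C 3E A3 66 57 DC 32 E4 → 0x8C3EA36657DC32E4.
0x8C3EA36657DC32E4 = 10105694273822012132.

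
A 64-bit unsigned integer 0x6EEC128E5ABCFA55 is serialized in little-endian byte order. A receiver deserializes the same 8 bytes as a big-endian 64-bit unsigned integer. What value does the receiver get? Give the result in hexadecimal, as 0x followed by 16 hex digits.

Stored little-endian, the bytes at ascending addresses are 55 FA BC 5A 8E 12 EC 6E.
Read back as big-endian, the last byte is least significant, giving 0x55FABC5A8E12EC6E.

0x55FABC5A8E12EC6E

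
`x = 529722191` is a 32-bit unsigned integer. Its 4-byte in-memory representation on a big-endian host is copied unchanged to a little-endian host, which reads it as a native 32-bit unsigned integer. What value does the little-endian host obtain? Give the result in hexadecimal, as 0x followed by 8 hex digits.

529722191 in 32-bit hexadecimal is 0x1F92EB4F.
Stored big-endian, the bytes at ascending addresses are 1F 92 EB 4F.
Read back as little-endian, the first byte is least significant, giving 0x4FEB921F.

0x4FEB921F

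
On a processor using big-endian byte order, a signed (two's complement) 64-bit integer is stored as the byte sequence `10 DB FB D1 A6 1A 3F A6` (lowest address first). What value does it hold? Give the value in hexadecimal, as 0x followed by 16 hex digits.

0x10DBFBD1A61A3FA6

Big-endian: lowest address holds the most-significant byte.
The bytes are already most-significant first: 0x10DBFBD1A61A3FA6.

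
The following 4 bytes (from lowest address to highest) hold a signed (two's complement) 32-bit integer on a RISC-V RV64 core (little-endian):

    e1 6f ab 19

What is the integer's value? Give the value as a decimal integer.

Little-endian: lowest address holds the least-significant byte.
Reassemble most-significant byte first: 19 AB 6F E1 → 0x19AB6FE1.
0x19AB6FE1 = 430665697.

430665697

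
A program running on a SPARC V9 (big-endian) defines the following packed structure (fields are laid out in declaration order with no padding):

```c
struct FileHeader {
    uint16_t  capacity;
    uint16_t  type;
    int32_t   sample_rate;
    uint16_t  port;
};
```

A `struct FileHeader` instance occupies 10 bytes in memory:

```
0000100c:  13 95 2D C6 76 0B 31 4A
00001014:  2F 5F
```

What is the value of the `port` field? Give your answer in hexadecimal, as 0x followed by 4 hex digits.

`port` follows `capacity` (2 B), `type` (2 B), `sample_rate` (4 B), so it starts at offset 2 + 2 + 4 = 8 and occupies 2 bytes.
Bytes at offsets 8..9: 2F 5F.
In big-endian order the high byte comes first in memory.
The bytes are already most-significant first: 0x2F5F.

0x2F5F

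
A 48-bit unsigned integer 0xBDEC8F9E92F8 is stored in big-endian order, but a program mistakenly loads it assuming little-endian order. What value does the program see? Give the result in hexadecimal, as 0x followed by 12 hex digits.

Stored big-endian, the bytes at ascending addresses are BD EC 8F 9E 92 F8.
Read back as little-endian, the first byte is least significant, giving 0xF8929E8FECBD.

0xF8929E8FECBD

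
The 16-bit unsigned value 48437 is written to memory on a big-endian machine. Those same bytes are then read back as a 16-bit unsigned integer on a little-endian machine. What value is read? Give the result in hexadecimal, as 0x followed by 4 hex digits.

0x35BD

48437 in 16-bit hexadecimal is 0xBD35.
Stored big-endian, the bytes at ascending addresses are BD 35.
Read back as little-endian, the first byte is least significant, giving 0x35BD.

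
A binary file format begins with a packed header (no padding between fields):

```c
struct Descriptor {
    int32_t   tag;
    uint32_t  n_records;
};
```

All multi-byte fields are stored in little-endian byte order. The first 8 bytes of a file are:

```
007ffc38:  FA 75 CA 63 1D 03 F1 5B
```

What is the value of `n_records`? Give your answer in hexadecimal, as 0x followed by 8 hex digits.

0x5BF1031D

`n_records` follows `tag` (4 bytes), so it starts at byte offset 4 and occupies 4 bytes.
Bytes at offsets 4..7: 1D 03 F1 5B.
Little-endian: lowest address holds the least-significant byte.
Reassemble most-significant byte first: 5B F1 03 1D → 0x5BF1031D.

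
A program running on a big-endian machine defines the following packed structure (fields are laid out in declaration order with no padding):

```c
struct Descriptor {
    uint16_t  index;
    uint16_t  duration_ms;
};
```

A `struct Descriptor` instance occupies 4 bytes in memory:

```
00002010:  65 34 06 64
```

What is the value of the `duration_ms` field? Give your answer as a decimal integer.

`duration_ms` follows `index` (2 bytes), so it starts at byte offset 2 and occupies 2 bytes.
Bytes at offsets 2..3: 06 64.
In big-endian order the high byte comes first in memory.
The bytes are already most-significant first: 0x0664.
0x0664 = 1636.

1636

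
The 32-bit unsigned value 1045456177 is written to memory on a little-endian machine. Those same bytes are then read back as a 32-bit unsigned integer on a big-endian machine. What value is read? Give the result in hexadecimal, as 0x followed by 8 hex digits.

1045456177 in 32-bit hexadecimal is 0x3E506531.
Stored little-endian, the bytes at ascending addresses are 31 65 50 3E.
Read back as big-endian, the last byte is least significant, giving 0x3165503E.

0x3165503E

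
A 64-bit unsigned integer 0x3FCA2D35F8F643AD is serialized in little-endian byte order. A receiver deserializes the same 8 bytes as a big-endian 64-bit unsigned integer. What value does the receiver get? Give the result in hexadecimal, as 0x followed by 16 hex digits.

Stored little-endian, the bytes at ascending addresses are AD 43 F6 F8 35 2D CA 3F.
Read back as big-endian, the last byte is least significant, giving 0xAD43F6F8352DCA3F.

0xAD43F6F8352DCA3F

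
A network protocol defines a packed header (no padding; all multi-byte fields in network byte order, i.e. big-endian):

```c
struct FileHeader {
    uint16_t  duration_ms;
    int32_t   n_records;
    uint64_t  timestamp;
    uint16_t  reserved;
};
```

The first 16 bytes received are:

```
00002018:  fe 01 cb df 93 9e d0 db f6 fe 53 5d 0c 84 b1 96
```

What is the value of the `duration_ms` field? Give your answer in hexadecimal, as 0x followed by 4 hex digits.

0xFE01

`duration_ms` is the first field, at byte offset 0, occupying 2 bytes.
Bytes at offsets 0..1: FE 01.
In big-endian order the high byte comes first in memory.
The bytes are already most-significant first: 0xFE01.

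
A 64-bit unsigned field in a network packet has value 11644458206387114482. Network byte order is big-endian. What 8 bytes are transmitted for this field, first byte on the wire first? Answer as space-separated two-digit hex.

A1 99 6D 0B 31 96 11 F2

11644458206387114482 in hexadecimal, padded to 64 bits, is 0xA1996D0B319611F2.
Split into bytes (most-significant first): A1 99 6D 0B 31 96 11 F2.
Big-endian: lowest address holds the most-significant byte.
So the memory order matches the most-significant-first order: A1 99 6D 0B 31 96 11 F2.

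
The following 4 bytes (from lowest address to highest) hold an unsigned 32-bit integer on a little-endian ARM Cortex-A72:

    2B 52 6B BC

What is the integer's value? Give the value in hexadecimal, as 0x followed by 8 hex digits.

Little-endian: lowest address holds the least-significant byte.
Reassemble most-significant byte first: BC 6B 52 2B → 0xBC6B522B.

0xBC6B522B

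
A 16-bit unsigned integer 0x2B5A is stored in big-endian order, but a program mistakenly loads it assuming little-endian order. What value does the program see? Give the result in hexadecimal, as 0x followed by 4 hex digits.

Stored big-endian, the bytes at ascending addresses are 2B 5A.
Read back as little-endian, the first byte is least significant, giving 0x5A2B.

0x5A2B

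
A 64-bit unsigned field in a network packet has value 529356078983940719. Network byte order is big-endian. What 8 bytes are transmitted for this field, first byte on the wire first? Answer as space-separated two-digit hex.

529356078983940719 in hexadecimal, padded to 64 bits, is 0x0758A68C97880A6F.
Split into bytes (most-significant first): 07 58 A6 8C 97 88 0A 6F.
Big-endian: lowest address holds the most-significant byte.
So the memory order matches the most-significant-first order: 07 58 A6 8C 97 88 0A 6F.

07 58 A6 8C 97 88 0A 6F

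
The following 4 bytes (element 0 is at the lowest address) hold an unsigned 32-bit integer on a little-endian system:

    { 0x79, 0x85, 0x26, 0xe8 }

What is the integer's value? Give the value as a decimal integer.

3894838649

Little-endian: lowest address holds the least-significant byte.
Reassemble most-significant byte first: E8 26 85 79 → 0xE8268579.
0xE8268579 = 3894838649.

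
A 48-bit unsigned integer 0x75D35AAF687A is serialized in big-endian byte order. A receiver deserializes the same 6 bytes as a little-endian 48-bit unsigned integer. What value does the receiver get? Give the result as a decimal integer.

134590037152629

Stored big-endian, the bytes at ascending addresses are 75 D3 5A AF 68 7A.
Read back as little-endian, the first byte is least significant, giving 0x7A68AF5AD375.
0x7A68AF5AD375 = 134590037152629.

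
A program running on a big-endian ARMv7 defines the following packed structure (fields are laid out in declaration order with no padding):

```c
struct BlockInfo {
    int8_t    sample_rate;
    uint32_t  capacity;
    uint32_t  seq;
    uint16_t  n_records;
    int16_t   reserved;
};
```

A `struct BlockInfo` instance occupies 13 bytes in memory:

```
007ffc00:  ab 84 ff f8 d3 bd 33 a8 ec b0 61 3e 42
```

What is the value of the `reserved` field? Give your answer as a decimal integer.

15938

`reserved` follows `sample_rate` (1 B), `capacity` (4 B), `seq` (4 B), `n_records` (2 B), so it starts at offset 1 + 4 + 4 + 2 = 11 and occupies 2 bytes.
Bytes at offsets 11..12: 3E 42.
Big-endian stores the most-significant byte at the lowest address.
The bytes are already most-significant first: 0x3E42.
0x3E42 = 15938.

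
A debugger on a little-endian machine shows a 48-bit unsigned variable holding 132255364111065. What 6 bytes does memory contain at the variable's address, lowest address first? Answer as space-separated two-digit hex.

D9 5A FF 19 49 78

132255364111065 in hexadecimal, padded to 48 bits, is 0x784919FF5AD9.
Split into bytes (most-significant first): 78 49 19 FF 5A D9.
In little-endian order the low byte comes first in memory.
So at ascending addresses the bytes are D9 5A FF 19 49 78.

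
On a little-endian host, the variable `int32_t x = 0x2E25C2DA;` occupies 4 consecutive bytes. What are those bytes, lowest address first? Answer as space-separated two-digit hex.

DA C2 25 2E

Split into bytes (most-significant first): 2E 25 C2 DA.
Little-endian stores the least-significant byte at the lowest address.
So at ascending addresses the bytes are DA C2 25 2E.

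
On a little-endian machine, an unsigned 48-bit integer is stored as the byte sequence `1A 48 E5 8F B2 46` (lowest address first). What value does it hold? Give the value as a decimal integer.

77732732291098

In little-endian order the low byte comes first in memory.
Reassemble most-significant byte first: 46 B2 8F E5 48 1A → 0x46B28FE5481A.
0x46B28FE5481A = 77732732291098.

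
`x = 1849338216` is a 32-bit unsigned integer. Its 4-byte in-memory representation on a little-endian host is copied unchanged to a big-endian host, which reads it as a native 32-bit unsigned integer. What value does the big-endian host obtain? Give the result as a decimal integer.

1849338216 in 32-bit hexadecimal is 0x6E3AA968.
Stored little-endian, the bytes at ascending addresses are 68 A9 3A 6E.
Read back as big-endian, the last byte is least significant, giving 0x68A93A6E.
0x68A93A6E = 1755921006.

1755921006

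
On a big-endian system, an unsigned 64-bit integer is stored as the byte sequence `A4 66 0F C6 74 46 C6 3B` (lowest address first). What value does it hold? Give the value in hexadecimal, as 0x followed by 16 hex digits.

0xA4660FC67446C63B

Big-endian stores the most-significant byte at the lowest address.
The bytes are already most-significant first: 0xA4660FC67446C63B.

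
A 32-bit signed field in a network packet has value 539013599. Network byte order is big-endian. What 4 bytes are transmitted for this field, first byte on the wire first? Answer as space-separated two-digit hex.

20 20 B1 DF

539013599 in hexadecimal, padded to 32 bits, is 0x2020B1DF.
Split into bytes (most-significant first): 20 20 B1 DF.
Big-endian: lowest address holds the most-significant byte.
So the memory order matches the most-significant-first order: 20 20 B1 DF.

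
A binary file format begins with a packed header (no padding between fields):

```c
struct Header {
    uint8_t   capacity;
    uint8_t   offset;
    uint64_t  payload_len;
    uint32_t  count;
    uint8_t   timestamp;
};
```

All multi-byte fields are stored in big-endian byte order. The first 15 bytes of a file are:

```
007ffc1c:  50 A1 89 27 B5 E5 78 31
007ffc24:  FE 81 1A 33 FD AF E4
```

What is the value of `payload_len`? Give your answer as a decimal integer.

9883067904456523393

`payload_len` follows `capacity` (1 B), `offset` (1 B), so it starts at offset 1 + 1 = 2 and occupies 8 bytes.
Bytes at offsets 2..9: 89 27 B5 E5 78 31 FE 81.
Big-endian stores the most-significant byte at the lowest address.
The bytes are already most-significant first: 0x8927B5E57831FE81.
0x8927B5E57831FE81 = 9883067904456523393.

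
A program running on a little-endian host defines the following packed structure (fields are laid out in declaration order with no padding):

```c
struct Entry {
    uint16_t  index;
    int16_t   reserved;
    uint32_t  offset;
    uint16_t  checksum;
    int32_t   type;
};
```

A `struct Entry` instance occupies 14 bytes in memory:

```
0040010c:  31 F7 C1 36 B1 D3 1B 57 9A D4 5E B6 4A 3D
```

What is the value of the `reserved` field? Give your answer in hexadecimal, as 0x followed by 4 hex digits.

0x36C1

`reserved` follows `index` (2 bytes), so it starts at byte offset 2 and occupies 2 bytes.
Bytes at offsets 2..3: C1 36.
Little-endian stores the least-significant byte at the lowest address.
Reassemble most-significant byte first: 36 C1 → 0x36C1.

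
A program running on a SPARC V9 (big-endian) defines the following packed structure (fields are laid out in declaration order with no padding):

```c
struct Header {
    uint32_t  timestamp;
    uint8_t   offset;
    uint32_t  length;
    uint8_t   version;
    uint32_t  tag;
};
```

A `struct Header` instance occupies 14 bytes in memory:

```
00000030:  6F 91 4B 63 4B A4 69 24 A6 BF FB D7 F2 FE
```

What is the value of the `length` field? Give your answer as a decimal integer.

2758354086

`length` follows `timestamp` (4 B), `offset` (1 B), so it starts at offset 4 + 1 = 5 and occupies 4 bytes.
Bytes at offsets 5..8: A4 69 24 A6.
In big-endian order the high byte comes first in memory.
The bytes are already most-significant first: 0xA46924A6.
0xA46924A6 = 2758354086.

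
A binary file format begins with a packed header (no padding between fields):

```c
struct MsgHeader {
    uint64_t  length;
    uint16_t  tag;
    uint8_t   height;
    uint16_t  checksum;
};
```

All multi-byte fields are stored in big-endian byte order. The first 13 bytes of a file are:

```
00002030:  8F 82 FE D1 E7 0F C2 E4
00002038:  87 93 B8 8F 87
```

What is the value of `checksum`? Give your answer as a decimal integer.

36743

`checksum` follows `length` (8 B), `tag` (2 B), `height` (1 B), so it starts at offset 8 + 2 + 1 = 11 and occupies 2 bytes.
Bytes at offsets 11..12: 8F 87.
Big-endian stores the most-significant byte at the lowest address.
The bytes are already most-significant first: 0x8F87.
0x8F87 = 36743.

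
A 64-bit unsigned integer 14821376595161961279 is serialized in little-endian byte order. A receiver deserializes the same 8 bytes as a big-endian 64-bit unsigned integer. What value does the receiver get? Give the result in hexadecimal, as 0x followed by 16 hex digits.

0x3FD3EA7C7C1BB0CD

14821376595161961279 in 64-bit hexadecimal is 0xCDB01B7C7CEAD33F.
Stored little-endian, the bytes at ascending addresses are 3F D3 EA 7C 7C 1B B0 CD.
Read back as big-endian, the last byte is least significant, giving 0x3FD3EA7C7C1BB0CD.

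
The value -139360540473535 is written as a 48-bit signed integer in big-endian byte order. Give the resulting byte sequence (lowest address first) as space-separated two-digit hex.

Two's complement of -139360540473535 in 48 bits: 139360540473535 = 0x7EBF6782B8BF; invert → 0x8140987D4740; add 1 → 0x8140987D4741.
Split into bytes (most-significant first): 81 40 98 7D 47 41.
Big-endian: lowest address holds the most-significant byte.
So the memory order matches the most-significant-first order: 81 40 98 7D 47 41.

81 40 98 7D 47 41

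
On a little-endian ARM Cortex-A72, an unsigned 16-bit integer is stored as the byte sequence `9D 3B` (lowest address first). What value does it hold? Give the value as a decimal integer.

In little-endian order the low byte comes first in memory.
Reassemble most-significant byte first: 3B 9D → 0x3B9D.
0x3B9D = 15261.

15261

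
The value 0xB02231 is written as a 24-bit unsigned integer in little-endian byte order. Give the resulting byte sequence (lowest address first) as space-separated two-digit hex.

Split into bytes (most-significant first): B0 22 31.
Little-endian: lowest address holds the least-significant byte.
So at ascending addresses the bytes are 31 22 B0.

31 22 B0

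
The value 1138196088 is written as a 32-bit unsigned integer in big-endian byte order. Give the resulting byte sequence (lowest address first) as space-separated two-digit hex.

43 D7 7E 78

1138196088 in hexadecimal, padded to 32 bits, is 0x43D77E78.
Split into bytes (most-significant first): 43 D7 7E 78.
Big-endian: lowest address holds the most-significant byte.
So the memory order matches the most-significant-first order: 43 D7 7E 78.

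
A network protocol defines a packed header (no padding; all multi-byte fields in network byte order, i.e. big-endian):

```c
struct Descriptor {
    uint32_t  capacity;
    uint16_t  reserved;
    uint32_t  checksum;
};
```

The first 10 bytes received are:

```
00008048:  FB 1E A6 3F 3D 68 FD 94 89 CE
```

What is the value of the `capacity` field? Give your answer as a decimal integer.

`capacity` is the first field, at byte offset 0, occupying 4 bytes.
Bytes at offsets 0..3: FB 1E A6 3F.
In big-endian order the high byte comes first in memory.
The bytes are already most-significant first: 0xFB1EA63F.
0xFB1EA63F = 4213089855.

4213089855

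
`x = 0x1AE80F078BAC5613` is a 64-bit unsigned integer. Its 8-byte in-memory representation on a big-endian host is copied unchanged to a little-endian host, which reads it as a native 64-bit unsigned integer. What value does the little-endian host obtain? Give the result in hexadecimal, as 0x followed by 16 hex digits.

Stored big-endian, the bytes at ascending addresses are 1A E8 0F 07 8B AC 56 13.
Read back as little-endian, the first byte is least significant, giving 0x1356AC8B070FE81A.

0x1356AC8B070FE81A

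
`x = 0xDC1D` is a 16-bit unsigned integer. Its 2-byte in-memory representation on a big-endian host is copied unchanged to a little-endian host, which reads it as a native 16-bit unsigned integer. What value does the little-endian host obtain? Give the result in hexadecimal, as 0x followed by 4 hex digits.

Stored big-endian, the bytes at ascending addresses are DC 1D.
Read back as little-endian, the first byte is least significant, giving 0x1DDC.

0x1DDC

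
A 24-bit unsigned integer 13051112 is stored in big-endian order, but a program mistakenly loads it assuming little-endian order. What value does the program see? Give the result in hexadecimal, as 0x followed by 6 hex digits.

0xE824C7

13051112 in 24-bit hexadecimal is 0xC724E8.
Stored big-endian, the bytes at ascending addresses are C7 24 E8.
Read back as little-endian, the first byte is least significant, giving 0xE824C7.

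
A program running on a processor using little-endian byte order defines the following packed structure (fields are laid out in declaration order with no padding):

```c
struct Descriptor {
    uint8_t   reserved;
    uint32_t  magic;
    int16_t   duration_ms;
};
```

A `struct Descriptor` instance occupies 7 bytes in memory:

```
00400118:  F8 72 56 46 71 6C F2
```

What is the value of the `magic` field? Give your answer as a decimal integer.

`magic` follows `reserved` (1 byte), so it starts at byte offset 1 and occupies 4 bytes.
Bytes at offsets 1..4: 72 56 46 71.
Little-endian: lowest address holds the least-significant byte.
Reassemble most-significant byte first: 71 46 56 72 → 0x71465672.
0x71465672 = 1900435058.

1900435058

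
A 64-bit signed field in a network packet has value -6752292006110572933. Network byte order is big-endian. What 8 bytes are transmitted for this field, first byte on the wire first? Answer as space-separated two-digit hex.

Two's complement of -6752292006110572933 in 64 bits: 6752292006110572933 = 0x5DB4F5CDEBEE3185; invert → 0xA24B0A321411CE7A; add 1 → 0xA24B0A321411CE7B.
Split into bytes (most-significant first): A2 4B 0A 32 14 11 CE 7B.
In big-endian order the high byte comes first in memory.
So the memory order matches the most-significant-first order: A2 4B 0A 32 14 11 CE 7B.

A2 4B 0A 32 14 11 CE 7B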